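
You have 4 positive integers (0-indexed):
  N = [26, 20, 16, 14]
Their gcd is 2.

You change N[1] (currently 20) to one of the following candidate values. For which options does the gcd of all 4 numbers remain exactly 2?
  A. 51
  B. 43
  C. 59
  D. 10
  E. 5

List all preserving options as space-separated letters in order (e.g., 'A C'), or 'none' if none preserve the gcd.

Answer: D

Derivation:
Old gcd = 2; gcd of others (without N[1]) = 2
New gcd for candidate v: gcd(2, v). Preserves old gcd iff gcd(2, v) = 2.
  Option A: v=51, gcd(2,51)=1 -> changes
  Option B: v=43, gcd(2,43)=1 -> changes
  Option C: v=59, gcd(2,59)=1 -> changes
  Option D: v=10, gcd(2,10)=2 -> preserves
  Option E: v=5, gcd(2,5)=1 -> changes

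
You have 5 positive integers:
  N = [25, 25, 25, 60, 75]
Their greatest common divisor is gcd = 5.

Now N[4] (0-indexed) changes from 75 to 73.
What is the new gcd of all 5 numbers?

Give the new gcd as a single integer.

Answer: 1

Derivation:
Numbers: [25, 25, 25, 60, 75], gcd = 5
Change: index 4, 75 -> 73
gcd of the OTHER numbers (without index 4): gcd([25, 25, 25, 60]) = 5
New gcd = gcd(g_others, new_val) = gcd(5, 73) = 1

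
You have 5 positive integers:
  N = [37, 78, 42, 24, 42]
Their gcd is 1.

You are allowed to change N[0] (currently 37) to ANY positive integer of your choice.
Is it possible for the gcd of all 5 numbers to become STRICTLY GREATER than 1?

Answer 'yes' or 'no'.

Answer: yes

Derivation:
Current gcd = 1
gcd of all OTHER numbers (without N[0]=37): gcd([78, 42, 24, 42]) = 6
The new gcd after any change is gcd(6, new_value).
This can be at most 6.
Since 6 > old gcd 1, the gcd CAN increase (e.g., set N[0] = 6).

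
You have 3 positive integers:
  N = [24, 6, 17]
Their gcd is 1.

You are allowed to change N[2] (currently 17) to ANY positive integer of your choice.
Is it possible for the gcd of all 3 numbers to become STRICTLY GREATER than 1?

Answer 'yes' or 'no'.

Answer: yes

Derivation:
Current gcd = 1
gcd of all OTHER numbers (without N[2]=17): gcd([24, 6]) = 6
The new gcd after any change is gcd(6, new_value).
This can be at most 6.
Since 6 > old gcd 1, the gcd CAN increase (e.g., set N[2] = 6).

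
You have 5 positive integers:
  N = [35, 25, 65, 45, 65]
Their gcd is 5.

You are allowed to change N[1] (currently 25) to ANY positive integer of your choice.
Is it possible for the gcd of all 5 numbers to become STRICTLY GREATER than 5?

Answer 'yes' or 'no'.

Answer: no

Derivation:
Current gcd = 5
gcd of all OTHER numbers (without N[1]=25): gcd([35, 65, 45, 65]) = 5
The new gcd after any change is gcd(5, new_value).
This can be at most 5.
Since 5 = old gcd 5, the gcd can only stay the same or decrease.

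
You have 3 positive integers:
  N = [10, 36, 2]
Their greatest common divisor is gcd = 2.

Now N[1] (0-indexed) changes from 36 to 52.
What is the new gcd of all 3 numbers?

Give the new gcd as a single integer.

Numbers: [10, 36, 2], gcd = 2
Change: index 1, 36 -> 52
gcd of the OTHER numbers (without index 1): gcd([10, 2]) = 2
New gcd = gcd(g_others, new_val) = gcd(2, 52) = 2

Answer: 2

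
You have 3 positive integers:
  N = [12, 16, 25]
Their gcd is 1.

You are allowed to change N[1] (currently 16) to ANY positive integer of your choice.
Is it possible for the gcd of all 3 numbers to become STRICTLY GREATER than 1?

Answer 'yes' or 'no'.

Current gcd = 1
gcd of all OTHER numbers (without N[1]=16): gcd([12, 25]) = 1
The new gcd after any change is gcd(1, new_value).
This can be at most 1.
Since 1 = old gcd 1, the gcd can only stay the same or decrease.

Answer: no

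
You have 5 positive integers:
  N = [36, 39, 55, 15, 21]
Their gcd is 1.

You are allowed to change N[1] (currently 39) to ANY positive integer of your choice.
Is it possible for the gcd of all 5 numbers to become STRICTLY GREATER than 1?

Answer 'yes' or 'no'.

Current gcd = 1
gcd of all OTHER numbers (without N[1]=39): gcd([36, 55, 15, 21]) = 1
The new gcd after any change is gcd(1, new_value).
This can be at most 1.
Since 1 = old gcd 1, the gcd can only stay the same or decrease.

Answer: no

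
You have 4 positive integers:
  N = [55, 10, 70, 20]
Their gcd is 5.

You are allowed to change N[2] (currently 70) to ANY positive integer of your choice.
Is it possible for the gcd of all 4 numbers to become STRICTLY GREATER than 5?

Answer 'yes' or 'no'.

Current gcd = 5
gcd of all OTHER numbers (without N[2]=70): gcd([55, 10, 20]) = 5
The new gcd after any change is gcd(5, new_value).
This can be at most 5.
Since 5 = old gcd 5, the gcd can only stay the same or decrease.

Answer: no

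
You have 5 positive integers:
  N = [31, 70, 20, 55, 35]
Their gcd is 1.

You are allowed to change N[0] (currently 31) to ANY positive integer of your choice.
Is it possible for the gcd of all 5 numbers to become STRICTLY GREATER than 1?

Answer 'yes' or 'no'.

Answer: yes

Derivation:
Current gcd = 1
gcd of all OTHER numbers (without N[0]=31): gcd([70, 20, 55, 35]) = 5
The new gcd after any change is gcd(5, new_value).
This can be at most 5.
Since 5 > old gcd 1, the gcd CAN increase (e.g., set N[0] = 5).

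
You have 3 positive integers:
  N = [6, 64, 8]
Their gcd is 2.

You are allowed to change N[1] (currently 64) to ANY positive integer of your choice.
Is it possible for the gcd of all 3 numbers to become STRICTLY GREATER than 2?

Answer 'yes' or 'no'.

Current gcd = 2
gcd of all OTHER numbers (without N[1]=64): gcd([6, 8]) = 2
The new gcd after any change is gcd(2, new_value).
This can be at most 2.
Since 2 = old gcd 2, the gcd can only stay the same or decrease.

Answer: no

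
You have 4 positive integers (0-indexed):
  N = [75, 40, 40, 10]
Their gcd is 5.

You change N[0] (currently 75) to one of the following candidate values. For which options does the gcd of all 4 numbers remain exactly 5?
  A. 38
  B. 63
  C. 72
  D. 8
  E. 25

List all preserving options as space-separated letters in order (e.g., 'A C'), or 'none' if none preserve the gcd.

Answer: E

Derivation:
Old gcd = 5; gcd of others (without N[0]) = 10
New gcd for candidate v: gcd(10, v). Preserves old gcd iff gcd(10, v) = 5.
  Option A: v=38, gcd(10,38)=2 -> changes
  Option B: v=63, gcd(10,63)=1 -> changes
  Option C: v=72, gcd(10,72)=2 -> changes
  Option D: v=8, gcd(10,8)=2 -> changes
  Option E: v=25, gcd(10,25)=5 -> preserves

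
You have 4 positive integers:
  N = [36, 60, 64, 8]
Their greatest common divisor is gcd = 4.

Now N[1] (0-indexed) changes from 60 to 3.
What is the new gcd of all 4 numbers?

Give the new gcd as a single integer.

Answer: 1

Derivation:
Numbers: [36, 60, 64, 8], gcd = 4
Change: index 1, 60 -> 3
gcd of the OTHER numbers (without index 1): gcd([36, 64, 8]) = 4
New gcd = gcd(g_others, new_val) = gcd(4, 3) = 1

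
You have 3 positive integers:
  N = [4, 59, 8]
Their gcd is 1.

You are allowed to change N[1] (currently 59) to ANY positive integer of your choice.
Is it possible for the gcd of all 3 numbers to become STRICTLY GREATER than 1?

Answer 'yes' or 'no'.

Current gcd = 1
gcd of all OTHER numbers (without N[1]=59): gcd([4, 8]) = 4
The new gcd after any change is gcd(4, new_value).
This can be at most 4.
Since 4 > old gcd 1, the gcd CAN increase (e.g., set N[1] = 4).

Answer: yes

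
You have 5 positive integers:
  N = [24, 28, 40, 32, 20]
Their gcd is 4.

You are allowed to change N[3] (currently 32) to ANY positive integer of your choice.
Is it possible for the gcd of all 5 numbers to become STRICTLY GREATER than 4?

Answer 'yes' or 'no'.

Answer: no

Derivation:
Current gcd = 4
gcd of all OTHER numbers (without N[3]=32): gcd([24, 28, 40, 20]) = 4
The new gcd after any change is gcd(4, new_value).
This can be at most 4.
Since 4 = old gcd 4, the gcd can only stay the same or decrease.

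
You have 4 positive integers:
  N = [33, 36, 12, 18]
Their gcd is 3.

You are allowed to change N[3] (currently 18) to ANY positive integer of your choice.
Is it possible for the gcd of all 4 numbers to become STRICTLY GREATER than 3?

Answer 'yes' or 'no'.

Current gcd = 3
gcd of all OTHER numbers (without N[3]=18): gcd([33, 36, 12]) = 3
The new gcd after any change is gcd(3, new_value).
This can be at most 3.
Since 3 = old gcd 3, the gcd can only stay the same or decrease.

Answer: no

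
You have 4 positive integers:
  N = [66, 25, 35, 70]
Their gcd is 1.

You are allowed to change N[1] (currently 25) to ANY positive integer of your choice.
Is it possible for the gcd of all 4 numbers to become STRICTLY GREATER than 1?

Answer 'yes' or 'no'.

Current gcd = 1
gcd of all OTHER numbers (without N[1]=25): gcd([66, 35, 70]) = 1
The new gcd after any change is gcd(1, new_value).
This can be at most 1.
Since 1 = old gcd 1, the gcd can only stay the same or decrease.

Answer: no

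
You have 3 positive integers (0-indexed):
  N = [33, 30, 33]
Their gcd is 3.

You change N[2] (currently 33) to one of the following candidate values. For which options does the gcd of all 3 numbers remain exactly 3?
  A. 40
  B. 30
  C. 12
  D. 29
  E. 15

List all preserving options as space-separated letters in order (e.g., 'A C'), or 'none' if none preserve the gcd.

Answer: B C E

Derivation:
Old gcd = 3; gcd of others (without N[2]) = 3
New gcd for candidate v: gcd(3, v). Preserves old gcd iff gcd(3, v) = 3.
  Option A: v=40, gcd(3,40)=1 -> changes
  Option B: v=30, gcd(3,30)=3 -> preserves
  Option C: v=12, gcd(3,12)=3 -> preserves
  Option D: v=29, gcd(3,29)=1 -> changes
  Option E: v=15, gcd(3,15)=3 -> preserves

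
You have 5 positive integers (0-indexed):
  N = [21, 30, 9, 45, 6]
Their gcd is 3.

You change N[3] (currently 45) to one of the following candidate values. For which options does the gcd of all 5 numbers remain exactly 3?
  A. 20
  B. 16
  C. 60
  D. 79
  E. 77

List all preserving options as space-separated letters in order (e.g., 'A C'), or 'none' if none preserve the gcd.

Answer: C

Derivation:
Old gcd = 3; gcd of others (without N[3]) = 3
New gcd for candidate v: gcd(3, v). Preserves old gcd iff gcd(3, v) = 3.
  Option A: v=20, gcd(3,20)=1 -> changes
  Option B: v=16, gcd(3,16)=1 -> changes
  Option C: v=60, gcd(3,60)=3 -> preserves
  Option D: v=79, gcd(3,79)=1 -> changes
  Option E: v=77, gcd(3,77)=1 -> changes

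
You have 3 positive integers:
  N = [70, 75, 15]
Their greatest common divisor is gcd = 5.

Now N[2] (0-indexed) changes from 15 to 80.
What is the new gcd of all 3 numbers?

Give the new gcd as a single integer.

Answer: 5

Derivation:
Numbers: [70, 75, 15], gcd = 5
Change: index 2, 15 -> 80
gcd of the OTHER numbers (without index 2): gcd([70, 75]) = 5
New gcd = gcd(g_others, new_val) = gcd(5, 80) = 5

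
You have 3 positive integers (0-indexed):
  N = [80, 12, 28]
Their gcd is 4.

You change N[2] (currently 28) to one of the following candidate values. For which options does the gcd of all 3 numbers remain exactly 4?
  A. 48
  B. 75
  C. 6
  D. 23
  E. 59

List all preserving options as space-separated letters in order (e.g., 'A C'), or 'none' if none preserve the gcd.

Old gcd = 4; gcd of others (without N[2]) = 4
New gcd for candidate v: gcd(4, v). Preserves old gcd iff gcd(4, v) = 4.
  Option A: v=48, gcd(4,48)=4 -> preserves
  Option B: v=75, gcd(4,75)=1 -> changes
  Option C: v=6, gcd(4,6)=2 -> changes
  Option D: v=23, gcd(4,23)=1 -> changes
  Option E: v=59, gcd(4,59)=1 -> changes

Answer: A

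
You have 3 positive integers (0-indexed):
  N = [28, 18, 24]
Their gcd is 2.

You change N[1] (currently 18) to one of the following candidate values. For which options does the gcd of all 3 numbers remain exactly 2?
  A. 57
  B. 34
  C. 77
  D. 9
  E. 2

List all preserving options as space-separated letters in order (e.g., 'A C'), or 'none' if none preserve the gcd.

Old gcd = 2; gcd of others (without N[1]) = 4
New gcd for candidate v: gcd(4, v). Preserves old gcd iff gcd(4, v) = 2.
  Option A: v=57, gcd(4,57)=1 -> changes
  Option B: v=34, gcd(4,34)=2 -> preserves
  Option C: v=77, gcd(4,77)=1 -> changes
  Option D: v=9, gcd(4,9)=1 -> changes
  Option E: v=2, gcd(4,2)=2 -> preserves

Answer: B E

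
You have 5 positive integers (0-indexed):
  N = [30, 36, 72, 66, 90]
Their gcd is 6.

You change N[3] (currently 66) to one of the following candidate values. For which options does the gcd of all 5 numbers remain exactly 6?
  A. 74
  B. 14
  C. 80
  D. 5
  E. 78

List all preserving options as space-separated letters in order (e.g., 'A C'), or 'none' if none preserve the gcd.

Old gcd = 6; gcd of others (without N[3]) = 6
New gcd for candidate v: gcd(6, v). Preserves old gcd iff gcd(6, v) = 6.
  Option A: v=74, gcd(6,74)=2 -> changes
  Option B: v=14, gcd(6,14)=2 -> changes
  Option C: v=80, gcd(6,80)=2 -> changes
  Option D: v=5, gcd(6,5)=1 -> changes
  Option E: v=78, gcd(6,78)=6 -> preserves

Answer: E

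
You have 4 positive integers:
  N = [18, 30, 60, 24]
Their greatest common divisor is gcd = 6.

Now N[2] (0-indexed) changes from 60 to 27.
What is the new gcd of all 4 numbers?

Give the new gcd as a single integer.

Answer: 3

Derivation:
Numbers: [18, 30, 60, 24], gcd = 6
Change: index 2, 60 -> 27
gcd of the OTHER numbers (without index 2): gcd([18, 30, 24]) = 6
New gcd = gcd(g_others, new_val) = gcd(6, 27) = 3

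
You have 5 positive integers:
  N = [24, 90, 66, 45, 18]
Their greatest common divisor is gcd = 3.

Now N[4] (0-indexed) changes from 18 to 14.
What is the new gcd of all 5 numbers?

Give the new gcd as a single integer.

Answer: 1

Derivation:
Numbers: [24, 90, 66, 45, 18], gcd = 3
Change: index 4, 18 -> 14
gcd of the OTHER numbers (without index 4): gcd([24, 90, 66, 45]) = 3
New gcd = gcd(g_others, new_val) = gcd(3, 14) = 1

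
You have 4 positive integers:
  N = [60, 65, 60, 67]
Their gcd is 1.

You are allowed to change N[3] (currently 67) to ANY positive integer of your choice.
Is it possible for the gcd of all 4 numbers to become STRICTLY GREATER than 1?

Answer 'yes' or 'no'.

Current gcd = 1
gcd of all OTHER numbers (without N[3]=67): gcd([60, 65, 60]) = 5
The new gcd after any change is gcd(5, new_value).
This can be at most 5.
Since 5 > old gcd 1, the gcd CAN increase (e.g., set N[3] = 5).

Answer: yes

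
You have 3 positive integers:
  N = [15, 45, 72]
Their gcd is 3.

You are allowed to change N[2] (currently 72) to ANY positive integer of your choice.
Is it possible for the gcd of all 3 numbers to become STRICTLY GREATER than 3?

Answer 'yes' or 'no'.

Answer: yes

Derivation:
Current gcd = 3
gcd of all OTHER numbers (without N[2]=72): gcd([15, 45]) = 15
The new gcd after any change is gcd(15, new_value).
This can be at most 15.
Since 15 > old gcd 3, the gcd CAN increase (e.g., set N[2] = 15).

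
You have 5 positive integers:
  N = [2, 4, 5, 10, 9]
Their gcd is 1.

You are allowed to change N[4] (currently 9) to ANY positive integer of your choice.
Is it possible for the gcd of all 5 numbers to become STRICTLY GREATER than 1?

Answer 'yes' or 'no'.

Answer: no

Derivation:
Current gcd = 1
gcd of all OTHER numbers (without N[4]=9): gcd([2, 4, 5, 10]) = 1
The new gcd after any change is gcd(1, new_value).
This can be at most 1.
Since 1 = old gcd 1, the gcd can only stay the same or decrease.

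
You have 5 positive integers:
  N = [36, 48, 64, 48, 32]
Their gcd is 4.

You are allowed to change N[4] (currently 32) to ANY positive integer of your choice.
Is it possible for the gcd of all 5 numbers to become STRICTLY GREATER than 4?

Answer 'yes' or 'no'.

Current gcd = 4
gcd of all OTHER numbers (without N[4]=32): gcd([36, 48, 64, 48]) = 4
The new gcd after any change is gcd(4, new_value).
This can be at most 4.
Since 4 = old gcd 4, the gcd can only stay the same or decrease.

Answer: no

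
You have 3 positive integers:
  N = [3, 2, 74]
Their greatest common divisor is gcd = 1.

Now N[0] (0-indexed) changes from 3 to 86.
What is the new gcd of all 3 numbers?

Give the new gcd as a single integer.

Answer: 2

Derivation:
Numbers: [3, 2, 74], gcd = 1
Change: index 0, 3 -> 86
gcd of the OTHER numbers (without index 0): gcd([2, 74]) = 2
New gcd = gcd(g_others, new_val) = gcd(2, 86) = 2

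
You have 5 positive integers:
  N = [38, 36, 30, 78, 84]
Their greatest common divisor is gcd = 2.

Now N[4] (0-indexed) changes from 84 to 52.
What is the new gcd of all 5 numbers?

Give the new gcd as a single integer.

Numbers: [38, 36, 30, 78, 84], gcd = 2
Change: index 4, 84 -> 52
gcd of the OTHER numbers (without index 4): gcd([38, 36, 30, 78]) = 2
New gcd = gcd(g_others, new_val) = gcd(2, 52) = 2

Answer: 2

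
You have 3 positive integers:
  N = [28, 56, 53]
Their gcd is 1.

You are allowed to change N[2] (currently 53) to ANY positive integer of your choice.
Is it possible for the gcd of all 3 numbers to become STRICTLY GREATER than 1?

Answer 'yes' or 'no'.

Answer: yes

Derivation:
Current gcd = 1
gcd of all OTHER numbers (without N[2]=53): gcd([28, 56]) = 28
The new gcd after any change is gcd(28, new_value).
This can be at most 28.
Since 28 > old gcd 1, the gcd CAN increase (e.g., set N[2] = 28).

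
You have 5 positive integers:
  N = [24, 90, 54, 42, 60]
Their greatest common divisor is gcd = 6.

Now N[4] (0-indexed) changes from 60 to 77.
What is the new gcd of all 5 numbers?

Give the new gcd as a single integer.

Numbers: [24, 90, 54, 42, 60], gcd = 6
Change: index 4, 60 -> 77
gcd of the OTHER numbers (without index 4): gcd([24, 90, 54, 42]) = 6
New gcd = gcd(g_others, new_val) = gcd(6, 77) = 1

Answer: 1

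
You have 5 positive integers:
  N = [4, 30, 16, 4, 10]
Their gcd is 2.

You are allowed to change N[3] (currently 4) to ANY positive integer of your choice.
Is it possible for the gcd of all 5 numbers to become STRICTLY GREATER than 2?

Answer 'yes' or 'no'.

Answer: no

Derivation:
Current gcd = 2
gcd of all OTHER numbers (without N[3]=4): gcd([4, 30, 16, 10]) = 2
The new gcd after any change is gcd(2, new_value).
This can be at most 2.
Since 2 = old gcd 2, the gcd can only stay the same or decrease.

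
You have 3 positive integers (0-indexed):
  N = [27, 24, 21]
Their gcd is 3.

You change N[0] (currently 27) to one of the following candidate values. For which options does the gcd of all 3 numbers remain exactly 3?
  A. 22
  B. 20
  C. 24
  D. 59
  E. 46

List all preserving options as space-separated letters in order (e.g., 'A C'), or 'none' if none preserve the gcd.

Answer: C

Derivation:
Old gcd = 3; gcd of others (without N[0]) = 3
New gcd for candidate v: gcd(3, v). Preserves old gcd iff gcd(3, v) = 3.
  Option A: v=22, gcd(3,22)=1 -> changes
  Option B: v=20, gcd(3,20)=1 -> changes
  Option C: v=24, gcd(3,24)=3 -> preserves
  Option D: v=59, gcd(3,59)=1 -> changes
  Option E: v=46, gcd(3,46)=1 -> changes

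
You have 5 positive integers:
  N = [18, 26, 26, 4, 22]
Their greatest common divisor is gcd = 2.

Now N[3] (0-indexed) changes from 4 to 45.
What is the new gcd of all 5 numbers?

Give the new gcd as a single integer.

Numbers: [18, 26, 26, 4, 22], gcd = 2
Change: index 3, 4 -> 45
gcd of the OTHER numbers (without index 3): gcd([18, 26, 26, 22]) = 2
New gcd = gcd(g_others, new_val) = gcd(2, 45) = 1

Answer: 1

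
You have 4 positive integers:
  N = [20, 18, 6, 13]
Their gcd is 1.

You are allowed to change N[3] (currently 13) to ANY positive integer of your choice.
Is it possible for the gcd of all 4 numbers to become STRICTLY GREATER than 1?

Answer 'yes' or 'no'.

Answer: yes

Derivation:
Current gcd = 1
gcd of all OTHER numbers (without N[3]=13): gcd([20, 18, 6]) = 2
The new gcd after any change is gcd(2, new_value).
This can be at most 2.
Since 2 > old gcd 1, the gcd CAN increase (e.g., set N[3] = 2).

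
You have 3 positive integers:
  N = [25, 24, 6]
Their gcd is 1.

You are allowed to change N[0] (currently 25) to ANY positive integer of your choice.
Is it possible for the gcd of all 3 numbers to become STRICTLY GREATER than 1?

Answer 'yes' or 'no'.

Answer: yes

Derivation:
Current gcd = 1
gcd of all OTHER numbers (without N[0]=25): gcd([24, 6]) = 6
The new gcd after any change is gcd(6, new_value).
This can be at most 6.
Since 6 > old gcd 1, the gcd CAN increase (e.g., set N[0] = 6).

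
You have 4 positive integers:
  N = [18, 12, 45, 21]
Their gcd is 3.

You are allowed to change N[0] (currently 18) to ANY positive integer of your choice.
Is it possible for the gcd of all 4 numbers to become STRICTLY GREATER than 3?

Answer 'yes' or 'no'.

Current gcd = 3
gcd of all OTHER numbers (without N[0]=18): gcd([12, 45, 21]) = 3
The new gcd after any change is gcd(3, new_value).
This can be at most 3.
Since 3 = old gcd 3, the gcd can only stay the same or decrease.

Answer: no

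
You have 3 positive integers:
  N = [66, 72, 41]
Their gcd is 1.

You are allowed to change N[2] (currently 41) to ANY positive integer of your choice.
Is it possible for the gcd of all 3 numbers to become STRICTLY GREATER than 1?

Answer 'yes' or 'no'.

Answer: yes

Derivation:
Current gcd = 1
gcd of all OTHER numbers (without N[2]=41): gcd([66, 72]) = 6
The new gcd after any change is gcd(6, new_value).
This can be at most 6.
Since 6 > old gcd 1, the gcd CAN increase (e.g., set N[2] = 6).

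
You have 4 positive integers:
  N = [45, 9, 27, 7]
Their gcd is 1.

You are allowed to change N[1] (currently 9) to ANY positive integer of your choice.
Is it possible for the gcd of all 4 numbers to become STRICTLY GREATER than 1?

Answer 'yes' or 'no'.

Answer: no

Derivation:
Current gcd = 1
gcd of all OTHER numbers (without N[1]=9): gcd([45, 27, 7]) = 1
The new gcd after any change is gcd(1, new_value).
This can be at most 1.
Since 1 = old gcd 1, the gcd can only stay the same or decrease.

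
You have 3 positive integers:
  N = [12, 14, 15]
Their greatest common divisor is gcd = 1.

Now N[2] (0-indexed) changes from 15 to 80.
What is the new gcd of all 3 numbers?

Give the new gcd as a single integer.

Answer: 2

Derivation:
Numbers: [12, 14, 15], gcd = 1
Change: index 2, 15 -> 80
gcd of the OTHER numbers (without index 2): gcd([12, 14]) = 2
New gcd = gcd(g_others, new_val) = gcd(2, 80) = 2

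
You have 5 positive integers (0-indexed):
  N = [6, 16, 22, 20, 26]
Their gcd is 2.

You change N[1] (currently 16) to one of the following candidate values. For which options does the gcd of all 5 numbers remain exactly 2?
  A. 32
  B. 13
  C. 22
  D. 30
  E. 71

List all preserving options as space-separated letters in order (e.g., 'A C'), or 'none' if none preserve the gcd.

Old gcd = 2; gcd of others (without N[1]) = 2
New gcd for candidate v: gcd(2, v). Preserves old gcd iff gcd(2, v) = 2.
  Option A: v=32, gcd(2,32)=2 -> preserves
  Option B: v=13, gcd(2,13)=1 -> changes
  Option C: v=22, gcd(2,22)=2 -> preserves
  Option D: v=30, gcd(2,30)=2 -> preserves
  Option E: v=71, gcd(2,71)=1 -> changes

Answer: A C D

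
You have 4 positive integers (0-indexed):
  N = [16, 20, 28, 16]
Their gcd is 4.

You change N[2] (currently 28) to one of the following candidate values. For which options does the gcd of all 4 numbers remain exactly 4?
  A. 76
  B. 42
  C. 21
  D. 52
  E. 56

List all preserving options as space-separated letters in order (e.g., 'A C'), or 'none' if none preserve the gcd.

Old gcd = 4; gcd of others (without N[2]) = 4
New gcd for candidate v: gcd(4, v). Preserves old gcd iff gcd(4, v) = 4.
  Option A: v=76, gcd(4,76)=4 -> preserves
  Option B: v=42, gcd(4,42)=2 -> changes
  Option C: v=21, gcd(4,21)=1 -> changes
  Option D: v=52, gcd(4,52)=4 -> preserves
  Option E: v=56, gcd(4,56)=4 -> preserves

Answer: A D E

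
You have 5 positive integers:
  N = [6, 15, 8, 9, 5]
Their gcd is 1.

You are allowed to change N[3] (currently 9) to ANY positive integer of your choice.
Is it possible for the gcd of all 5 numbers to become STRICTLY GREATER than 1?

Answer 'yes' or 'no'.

Answer: no

Derivation:
Current gcd = 1
gcd of all OTHER numbers (without N[3]=9): gcd([6, 15, 8, 5]) = 1
The new gcd after any change is gcd(1, new_value).
This can be at most 1.
Since 1 = old gcd 1, the gcd can only stay the same or decrease.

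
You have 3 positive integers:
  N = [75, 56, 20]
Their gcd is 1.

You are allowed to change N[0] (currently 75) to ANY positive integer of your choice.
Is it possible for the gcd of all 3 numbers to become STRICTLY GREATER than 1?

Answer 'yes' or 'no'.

Answer: yes

Derivation:
Current gcd = 1
gcd of all OTHER numbers (without N[0]=75): gcd([56, 20]) = 4
The new gcd after any change is gcd(4, new_value).
This can be at most 4.
Since 4 > old gcd 1, the gcd CAN increase (e.g., set N[0] = 4).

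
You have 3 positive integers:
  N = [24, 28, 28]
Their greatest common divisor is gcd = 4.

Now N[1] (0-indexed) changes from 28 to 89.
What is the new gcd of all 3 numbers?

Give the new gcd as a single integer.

Numbers: [24, 28, 28], gcd = 4
Change: index 1, 28 -> 89
gcd of the OTHER numbers (without index 1): gcd([24, 28]) = 4
New gcd = gcd(g_others, new_val) = gcd(4, 89) = 1

Answer: 1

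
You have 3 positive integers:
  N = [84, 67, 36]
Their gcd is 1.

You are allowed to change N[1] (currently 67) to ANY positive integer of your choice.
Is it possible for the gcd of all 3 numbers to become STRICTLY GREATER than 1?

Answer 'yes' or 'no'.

Answer: yes

Derivation:
Current gcd = 1
gcd of all OTHER numbers (without N[1]=67): gcd([84, 36]) = 12
The new gcd after any change is gcd(12, new_value).
This can be at most 12.
Since 12 > old gcd 1, the gcd CAN increase (e.g., set N[1] = 12).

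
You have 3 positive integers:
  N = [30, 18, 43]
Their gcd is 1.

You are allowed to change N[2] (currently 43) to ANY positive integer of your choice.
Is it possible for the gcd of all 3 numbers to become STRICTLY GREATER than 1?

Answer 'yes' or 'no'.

Answer: yes

Derivation:
Current gcd = 1
gcd of all OTHER numbers (without N[2]=43): gcd([30, 18]) = 6
The new gcd after any change is gcd(6, new_value).
This can be at most 6.
Since 6 > old gcd 1, the gcd CAN increase (e.g., set N[2] = 6).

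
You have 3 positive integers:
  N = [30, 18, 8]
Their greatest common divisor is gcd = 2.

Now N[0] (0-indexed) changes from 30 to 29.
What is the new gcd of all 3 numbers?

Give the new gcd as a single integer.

Answer: 1

Derivation:
Numbers: [30, 18, 8], gcd = 2
Change: index 0, 30 -> 29
gcd of the OTHER numbers (without index 0): gcd([18, 8]) = 2
New gcd = gcd(g_others, new_val) = gcd(2, 29) = 1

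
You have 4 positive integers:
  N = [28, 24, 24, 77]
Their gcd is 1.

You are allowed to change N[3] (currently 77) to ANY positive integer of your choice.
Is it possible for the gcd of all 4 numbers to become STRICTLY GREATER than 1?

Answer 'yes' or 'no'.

Answer: yes

Derivation:
Current gcd = 1
gcd of all OTHER numbers (without N[3]=77): gcd([28, 24, 24]) = 4
The new gcd after any change is gcd(4, new_value).
This can be at most 4.
Since 4 > old gcd 1, the gcd CAN increase (e.g., set N[3] = 4).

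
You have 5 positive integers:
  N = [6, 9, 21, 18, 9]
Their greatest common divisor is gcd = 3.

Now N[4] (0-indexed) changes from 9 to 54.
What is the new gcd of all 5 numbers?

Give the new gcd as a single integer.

Numbers: [6, 9, 21, 18, 9], gcd = 3
Change: index 4, 9 -> 54
gcd of the OTHER numbers (without index 4): gcd([6, 9, 21, 18]) = 3
New gcd = gcd(g_others, new_val) = gcd(3, 54) = 3

Answer: 3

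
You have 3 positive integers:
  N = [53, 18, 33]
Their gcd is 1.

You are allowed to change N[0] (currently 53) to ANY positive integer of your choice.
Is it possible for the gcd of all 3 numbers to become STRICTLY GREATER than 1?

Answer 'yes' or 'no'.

Current gcd = 1
gcd of all OTHER numbers (without N[0]=53): gcd([18, 33]) = 3
The new gcd after any change is gcd(3, new_value).
This can be at most 3.
Since 3 > old gcd 1, the gcd CAN increase (e.g., set N[0] = 3).

Answer: yes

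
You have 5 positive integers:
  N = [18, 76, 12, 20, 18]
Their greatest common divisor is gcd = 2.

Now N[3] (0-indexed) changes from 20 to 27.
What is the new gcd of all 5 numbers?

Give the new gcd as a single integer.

Numbers: [18, 76, 12, 20, 18], gcd = 2
Change: index 3, 20 -> 27
gcd of the OTHER numbers (without index 3): gcd([18, 76, 12, 18]) = 2
New gcd = gcd(g_others, new_val) = gcd(2, 27) = 1

Answer: 1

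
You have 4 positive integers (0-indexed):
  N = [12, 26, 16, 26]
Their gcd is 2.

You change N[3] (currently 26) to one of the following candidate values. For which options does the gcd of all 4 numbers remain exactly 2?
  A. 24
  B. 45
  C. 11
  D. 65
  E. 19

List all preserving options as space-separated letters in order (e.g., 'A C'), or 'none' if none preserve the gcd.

Old gcd = 2; gcd of others (without N[3]) = 2
New gcd for candidate v: gcd(2, v). Preserves old gcd iff gcd(2, v) = 2.
  Option A: v=24, gcd(2,24)=2 -> preserves
  Option B: v=45, gcd(2,45)=1 -> changes
  Option C: v=11, gcd(2,11)=1 -> changes
  Option D: v=65, gcd(2,65)=1 -> changes
  Option E: v=19, gcd(2,19)=1 -> changes

Answer: A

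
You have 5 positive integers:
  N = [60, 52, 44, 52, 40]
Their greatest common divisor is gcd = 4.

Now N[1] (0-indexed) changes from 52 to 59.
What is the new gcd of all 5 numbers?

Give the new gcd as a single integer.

Numbers: [60, 52, 44, 52, 40], gcd = 4
Change: index 1, 52 -> 59
gcd of the OTHER numbers (without index 1): gcd([60, 44, 52, 40]) = 4
New gcd = gcd(g_others, new_val) = gcd(4, 59) = 1

Answer: 1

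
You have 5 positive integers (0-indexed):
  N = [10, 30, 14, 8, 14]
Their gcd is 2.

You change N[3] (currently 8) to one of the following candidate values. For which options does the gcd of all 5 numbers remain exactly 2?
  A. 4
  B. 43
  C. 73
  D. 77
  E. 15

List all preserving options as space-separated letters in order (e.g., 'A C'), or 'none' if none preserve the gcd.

Answer: A

Derivation:
Old gcd = 2; gcd of others (without N[3]) = 2
New gcd for candidate v: gcd(2, v). Preserves old gcd iff gcd(2, v) = 2.
  Option A: v=4, gcd(2,4)=2 -> preserves
  Option B: v=43, gcd(2,43)=1 -> changes
  Option C: v=73, gcd(2,73)=1 -> changes
  Option D: v=77, gcd(2,77)=1 -> changes
  Option E: v=15, gcd(2,15)=1 -> changes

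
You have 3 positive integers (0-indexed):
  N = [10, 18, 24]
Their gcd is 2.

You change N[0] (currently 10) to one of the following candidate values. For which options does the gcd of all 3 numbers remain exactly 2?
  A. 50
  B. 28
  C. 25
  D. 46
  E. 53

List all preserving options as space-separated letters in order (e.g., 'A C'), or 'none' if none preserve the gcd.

Answer: A B D

Derivation:
Old gcd = 2; gcd of others (without N[0]) = 6
New gcd for candidate v: gcd(6, v). Preserves old gcd iff gcd(6, v) = 2.
  Option A: v=50, gcd(6,50)=2 -> preserves
  Option B: v=28, gcd(6,28)=2 -> preserves
  Option C: v=25, gcd(6,25)=1 -> changes
  Option D: v=46, gcd(6,46)=2 -> preserves
  Option E: v=53, gcd(6,53)=1 -> changes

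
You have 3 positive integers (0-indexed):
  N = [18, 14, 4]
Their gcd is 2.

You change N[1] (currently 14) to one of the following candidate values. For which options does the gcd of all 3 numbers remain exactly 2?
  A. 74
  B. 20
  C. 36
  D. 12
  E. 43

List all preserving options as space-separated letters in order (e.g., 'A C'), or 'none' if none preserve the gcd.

Old gcd = 2; gcd of others (without N[1]) = 2
New gcd for candidate v: gcd(2, v). Preserves old gcd iff gcd(2, v) = 2.
  Option A: v=74, gcd(2,74)=2 -> preserves
  Option B: v=20, gcd(2,20)=2 -> preserves
  Option C: v=36, gcd(2,36)=2 -> preserves
  Option D: v=12, gcd(2,12)=2 -> preserves
  Option E: v=43, gcd(2,43)=1 -> changes

Answer: A B C D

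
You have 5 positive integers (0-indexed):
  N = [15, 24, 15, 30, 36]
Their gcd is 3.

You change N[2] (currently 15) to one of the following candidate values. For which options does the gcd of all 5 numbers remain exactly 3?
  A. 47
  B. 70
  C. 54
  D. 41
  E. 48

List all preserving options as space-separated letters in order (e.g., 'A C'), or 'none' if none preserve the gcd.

Old gcd = 3; gcd of others (without N[2]) = 3
New gcd for candidate v: gcd(3, v). Preserves old gcd iff gcd(3, v) = 3.
  Option A: v=47, gcd(3,47)=1 -> changes
  Option B: v=70, gcd(3,70)=1 -> changes
  Option C: v=54, gcd(3,54)=3 -> preserves
  Option D: v=41, gcd(3,41)=1 -> changes
  Option E: v=48, gcd(3,48)=3 -> preserves

Answer: C E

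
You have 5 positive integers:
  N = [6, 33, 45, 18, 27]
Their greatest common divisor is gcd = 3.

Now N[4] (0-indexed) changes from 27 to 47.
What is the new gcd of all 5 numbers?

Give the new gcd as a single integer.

Answer: 1

Derivation:
Numbers: [6, 33, 45, 18, 27], gcd = 3
Change: index 4, 27 -> 47
gcd of the OTHER numbers (without index 4): gcd([6, 33, 45, 18]) = 3
New gcd = gcd(g_others, new_val) = gcd(3, 47) = 1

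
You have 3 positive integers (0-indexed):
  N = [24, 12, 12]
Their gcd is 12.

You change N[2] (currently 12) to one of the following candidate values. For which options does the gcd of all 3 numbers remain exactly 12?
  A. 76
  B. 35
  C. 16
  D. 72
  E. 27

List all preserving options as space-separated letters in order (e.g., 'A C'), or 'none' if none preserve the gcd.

Old gcd = 12; gcd of others (without N[2]) = 12
New gcd for candidate v: gcd(12, v). Preserves old gcd iff gcd(12, v) = 12.
  Option A: v=76, gcd(12,76)=4 -> changes
  Option B: v=35, gcd(12,35)=1 -> changes
  Option C: v=16, gcd(12,16)=4 -> changes
  Option D: v=72, gcd(12,72)=12 -> preserves
  Option E: v=27, gcd(12,27)=3 -> changes

Answer: D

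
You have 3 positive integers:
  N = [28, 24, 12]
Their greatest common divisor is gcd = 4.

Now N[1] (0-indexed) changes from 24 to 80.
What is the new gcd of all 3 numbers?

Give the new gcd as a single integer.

Answer: 4

Derivation:
Numbers: [28, 24, 12], gcd = 4
Change: index 1, 24 -> 80
gcd of the OTHER numbers (without index 1): gcd([28, 12]) = 4
New gcd = gcd(g_others, new_val) = gcd(4, 80) = 4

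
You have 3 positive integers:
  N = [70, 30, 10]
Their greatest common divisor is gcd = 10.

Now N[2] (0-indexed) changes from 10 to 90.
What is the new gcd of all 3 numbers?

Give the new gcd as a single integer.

Answer: 10

Derivation:
Numbers: [70, 30, 10], gcd = 10
Change: index 2, 10 -> 90
gcd of the OTHER numbers (without index 2): gcd([70, 30]) = 10
New gcd = gcd(g_others, new_val) = gcd(10, 90) = 10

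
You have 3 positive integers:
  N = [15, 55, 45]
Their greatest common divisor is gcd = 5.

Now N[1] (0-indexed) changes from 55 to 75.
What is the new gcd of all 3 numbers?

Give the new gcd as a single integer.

Numbers: [15, 55, 45], gcd = 5
Change: index 1, 55 -> 75
gcd of the OTHER numbers (without index 1): gcd([15, 45]) = 15
New gcd = gcd(g_others, new_val) = gcd(15, 75) = 15

Answer: 15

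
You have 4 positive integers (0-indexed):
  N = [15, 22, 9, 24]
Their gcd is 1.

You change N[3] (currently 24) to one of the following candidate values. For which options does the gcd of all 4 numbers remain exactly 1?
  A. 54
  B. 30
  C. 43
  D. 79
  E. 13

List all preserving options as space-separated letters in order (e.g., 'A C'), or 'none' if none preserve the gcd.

Answer: A B C D E

Derivation:
Old gcd = 1; gcd of others (without N[3]) = 1
New gcd for candidate v: gcd(1, v). Preserves old gcd iff gcd(1, v) = 1.
  Option A: v=54, gcd(1,54)=1 -> preserves
  Option B: v=30, gcd(1,30)=1 -> preserves
  Option C: v=43, gcd(1,43)=1 -> preserves
  Option D: v=79, gcd(1,79)=1 -> preserves
  Option E: v=13, gcd(1,13)=1 -> preserves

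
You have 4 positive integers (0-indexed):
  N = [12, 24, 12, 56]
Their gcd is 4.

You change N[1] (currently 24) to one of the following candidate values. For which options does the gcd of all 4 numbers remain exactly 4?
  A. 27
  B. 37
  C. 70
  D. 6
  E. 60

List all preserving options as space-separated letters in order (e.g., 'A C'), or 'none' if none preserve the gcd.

Old gcd = 4; gcd of others (without N[1]) = 4
New gcd for candidate v: gcd(4, v). Preserves old gcd iff gcd(4, v) = 4.
  Option A: v=27, gcd(4,27)=1 -> changes
  Option B: v=37, gcd(4,37)=1 -> changes
  Option C: v=70, gcd(4,70)=2 -> changes
  Option D: v=6, gcd(4,6)=2 -> changes
  Option E: v=60, gcd(4,60)=4 -> preserves

Answer: E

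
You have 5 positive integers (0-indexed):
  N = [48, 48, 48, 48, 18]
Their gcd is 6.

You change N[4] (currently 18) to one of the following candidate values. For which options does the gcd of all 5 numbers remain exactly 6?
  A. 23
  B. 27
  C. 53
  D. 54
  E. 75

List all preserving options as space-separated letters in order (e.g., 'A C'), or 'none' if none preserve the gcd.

Answer: D

Derivation:
Old gcd = 6; gcd of others (without N[4]) = 48
New gcd for candidate v: gcd(48, v). Preserves old gcd iff gcd(48, v) = 6.
  Option A: v=23, gcd(48,23)=1 -> changes
  Option B: v=27, gcd(48,27)=3 -> changes
  Option C: v=53, gcd(48,53)=1 -> changes
  Option D: v=54, gcd(48,54)=6 -> preserves
  Option E: v=75, gcd(48,75)=3 -> changes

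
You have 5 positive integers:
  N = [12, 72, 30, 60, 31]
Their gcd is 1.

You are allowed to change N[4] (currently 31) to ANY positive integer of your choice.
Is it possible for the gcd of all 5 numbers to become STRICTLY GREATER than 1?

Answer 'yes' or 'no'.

Current gcd = 1
gcd of all OTHER numbers (without N[4]=31): gcd([12, 72, 30, 60]) = 6
The new gcd after any change is gcd(6, new_value).
This can be at most 6.
Since 6 > old gcd 1, the gcd CAN increase (e.g., set N[4] = 6).

Answer: yes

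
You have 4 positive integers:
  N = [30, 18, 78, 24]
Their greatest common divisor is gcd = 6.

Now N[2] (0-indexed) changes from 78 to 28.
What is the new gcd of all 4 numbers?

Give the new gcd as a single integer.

Answer: 2

Derivation:
Numbers: [30, 18, 78, 24], gcd = 6
Change: index 2, 78 -> 28
gcd of the OTHER numbers (without index 2): gcd([30, 18, 24]) = 6
New gcd = gcd(g_others, new_val) = gcd(6, 28) = 2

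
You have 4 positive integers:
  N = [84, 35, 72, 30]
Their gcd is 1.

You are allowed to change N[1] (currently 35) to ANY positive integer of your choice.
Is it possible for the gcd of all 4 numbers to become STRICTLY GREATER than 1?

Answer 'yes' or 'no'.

Answer: yes

Derivation:
Current gcd = 1
gcd of all OTHER numbers (without N[1]=35): gcd([84, 72, 30]) = 6
The new gcd after any change is gcd(6, new_value).
This can be at most 6.
Since 6 > old gcd 1, the gcd CAN increase (e.g., set N[1] = 6).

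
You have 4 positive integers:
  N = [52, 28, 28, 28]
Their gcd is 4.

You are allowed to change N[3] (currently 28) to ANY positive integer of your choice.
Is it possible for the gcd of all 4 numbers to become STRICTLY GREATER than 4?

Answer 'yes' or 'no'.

Answer: no

Derivation:
Current gcd = 4
gcd of all OTHER numbers (without N[3]=28): gcd([52, 28, 28]) = 4
The new gcd after any change is gcd(4, new_value).
This can be at most 4.
Since 4 = old gcd 4, the gcd can only stay the same or decrease.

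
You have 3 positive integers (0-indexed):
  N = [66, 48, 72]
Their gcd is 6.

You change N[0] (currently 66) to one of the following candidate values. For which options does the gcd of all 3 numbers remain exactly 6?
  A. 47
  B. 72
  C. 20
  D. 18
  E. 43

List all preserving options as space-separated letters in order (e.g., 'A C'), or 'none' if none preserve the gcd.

Answer: D

Derivation:
Old gcd = 6; gcd of others (without N[0]) = 24
New gcd for candidate v: gcd(24, v). Preserves old gcd iff gcd(24, v) = 6.
  Option A: v=47, gcd(24,47)=1 -> changes
  Option B: v=72, gcd(24,72)=24 -> changes
  Option C: v=20, gcd(24,20)=4 -> changes
  Option D: v=18, gcd(24,18)=6 -> preserves
  Option E: v=43, gcd(24,43)=1 -> changes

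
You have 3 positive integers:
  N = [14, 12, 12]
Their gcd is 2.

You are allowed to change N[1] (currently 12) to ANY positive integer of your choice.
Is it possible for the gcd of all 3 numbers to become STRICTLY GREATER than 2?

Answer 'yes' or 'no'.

Answer: no

Derivation:
Current gcd = 2
gcd of all OTHER numbers (without N[1]=12): gcd([14, 12]) = 2
The new gcd after any change is gcd(2, new_value).
This can be at most 2.
Since 2 = old gcd 2, the gcd can only stay the same or decrease.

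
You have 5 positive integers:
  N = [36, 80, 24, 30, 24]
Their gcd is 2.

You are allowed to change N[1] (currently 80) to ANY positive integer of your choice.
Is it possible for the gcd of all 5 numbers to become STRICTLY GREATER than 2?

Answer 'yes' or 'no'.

Answer: yes

Derivation:
Current gcd = 2
gcd of all OTHER numbers (without N[1]=80): gcd([36, 24, 30, 24]) = 6
The new gcd after any change is gcd(6, new_value).
This can be at most 6.
Since 6 > old gcd 2, the gcd CAN increase (e.g., set N[1] = 6).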